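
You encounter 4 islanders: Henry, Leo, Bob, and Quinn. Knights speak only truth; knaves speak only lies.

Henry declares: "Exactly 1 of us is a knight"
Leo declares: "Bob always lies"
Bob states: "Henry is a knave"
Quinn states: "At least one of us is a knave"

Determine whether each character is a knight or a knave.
Henry is a knave.
Leo is a knave.
Bob is a knight.
Quinn is a knight.

Verification:
- Henry (knave) says "Exactly 1 of us is a knight" - this is FALSE (a lie) because there are 2 knights.
- Leo (knave) says "Bob always lies" - this is FALSE (a lie) because Bob is a knight.
- Bob (knight) says "Henry is a knave" - this is TRUE because Henry is a knave.
- Quinn (knight) says "At least one of us is a knave" - this is TRUE because Henry and Leo are knaves.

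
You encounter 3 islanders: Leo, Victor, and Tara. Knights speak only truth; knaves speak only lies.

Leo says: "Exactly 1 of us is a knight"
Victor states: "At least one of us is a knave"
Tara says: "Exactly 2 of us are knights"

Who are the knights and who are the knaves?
Leo is a knave.
Victor is a knight.
Tara is a knight.

Verification:
- Leo (knave) says "Exactly 1 of us is a knight" - this is FALSE (a lie) because there are 2 knights.
- Victor (knight) says "At least one of us is a knave" - this is TRUE because Leo is a knave.
- Tara (knight) says "Exactly 2 of us are knights" - this is TRUE because there are 2 knights.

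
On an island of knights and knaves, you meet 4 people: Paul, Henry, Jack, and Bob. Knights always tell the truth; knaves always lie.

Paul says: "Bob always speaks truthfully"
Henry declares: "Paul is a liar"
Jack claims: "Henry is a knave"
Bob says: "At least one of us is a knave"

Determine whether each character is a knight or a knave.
Paul is a knight.
Henry is a knave.
Jack is a knight.
Bob is a knight.

Verification:
- Paul (knight) says "Bob always speaks truthfully" - this is TRUE because Bob is a knight.
- Henry (knave) says "Paul is a liar" - this is FALSE (a lie) because Paul is a knight.
- Jack (knight) says "Henry is a knave" - this is TRUE because Henry is a knave.
- Bob (knight) says "At least one of us is a knave" - this is TRUE because Henry is a knave.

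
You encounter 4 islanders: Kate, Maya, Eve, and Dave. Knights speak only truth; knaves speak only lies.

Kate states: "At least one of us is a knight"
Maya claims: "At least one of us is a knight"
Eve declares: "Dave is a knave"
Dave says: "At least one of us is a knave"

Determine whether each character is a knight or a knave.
Kate is a knight.
Maya is a knight.
Eve is a knave.
Dave is a knight.

Verification:
- Kate (knight) says "At least one of us is a knight" - this is TRUE because Kate, Maya, and Dave are knights.
- Maya (knight) says "At least one of us is a knight" - this is TRUE because Kate, Maya, and Dave are knights.
- Eve (knave) says "Dave is a knave" - this is FALSE (a lie) because Dave is a knight.
- Dave (knight) says "At least one of us is a knave" - this is TRUE because Eve is a knave.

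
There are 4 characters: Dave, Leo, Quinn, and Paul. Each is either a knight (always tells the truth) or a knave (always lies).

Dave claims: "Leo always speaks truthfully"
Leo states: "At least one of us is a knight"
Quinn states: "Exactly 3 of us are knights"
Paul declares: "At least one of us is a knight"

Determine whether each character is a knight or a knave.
Dave is a knave.
Leo is a knave.
Quinn is a knave.
Paul is a knave.

Verification:
- Dave (knave) says "Leo always speaks truthfully" - this is FALSE (a lie) because Leo is a knave.
- Leo (knave) says "At least one of us is a knight" - this is FALSE (a lie) because no one is a knight.
- Quinn (knave) says "Exactly 3 of us are knights" - this is FALSE (a lie) because there are 0 knights.
- Paul (knave) says "At least one of us is a knight" - this is FALSE (a lie) because no one is a knight.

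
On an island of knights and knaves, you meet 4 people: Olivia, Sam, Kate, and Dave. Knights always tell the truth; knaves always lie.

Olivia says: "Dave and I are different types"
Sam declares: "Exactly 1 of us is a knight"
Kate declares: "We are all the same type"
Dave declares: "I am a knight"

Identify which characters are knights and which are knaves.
Olivia is a knave.
Sam is a knight.
Kate is a knave.
Dave is a knave.

Verification:
- Olivia (knave) says "Dave and I are different types" - this is FALSE (a lie) because Olivia is a knave and Dave is a knave.
- Sam (knight) says "Exactly 1 of us is a knight" - this is TRUE because there are 1 knights.
- Kate (knave) says "We are all the same type" - this is FALSE (a lie) because Sam is a knight and Olivia, Kate, and Dave are knaves.
- Dave (knave) says "I am a knight" - this is FALSE (a lie) because Dave is a knave.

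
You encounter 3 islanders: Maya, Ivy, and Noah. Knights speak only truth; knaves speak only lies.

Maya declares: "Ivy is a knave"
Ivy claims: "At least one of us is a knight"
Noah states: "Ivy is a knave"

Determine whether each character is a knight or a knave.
Maya is a knave.
Ivy is a knight.
Noah is a knave.

Verification:
- Maya (knave) says "Ivy is a knave" - this is FALSE (a lie) because Ivy is a knight.
- Ivy (knight) says "At least one of us is a knight" - this is TRUE because Ivy is a knight.
- Noah (knave) says "Ivy is a knave" - this is FALSE (a lie) because Ivy is a knight.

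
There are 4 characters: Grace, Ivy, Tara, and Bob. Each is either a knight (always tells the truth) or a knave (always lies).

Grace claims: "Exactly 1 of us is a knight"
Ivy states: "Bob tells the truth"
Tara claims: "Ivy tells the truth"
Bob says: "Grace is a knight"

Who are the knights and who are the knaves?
Grace is a knave.
Ivy is a knave.
Tara is a knave.
Bob is a knave.

Verification:
- Grace (knave) says "Exactly 1 of us is a knight" - this is FALSE (a lie) because there are 0 knights.
- Ivy (knave) says "Bob tells the truth" - this is FALSE (a lie) because Bob is a knave.
- Tara (knave) says "Ivy tells the truth" - this is FALSE (a lie) because Ivy is a knave.
- Bob (knave) says "Grace is a knight" - this is FALSE (a lie) because Grace is a knave.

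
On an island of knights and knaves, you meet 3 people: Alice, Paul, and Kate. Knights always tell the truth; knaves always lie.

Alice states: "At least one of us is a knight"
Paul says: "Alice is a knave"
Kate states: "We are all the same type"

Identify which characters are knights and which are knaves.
Alice is a knight.
Paul is a knave.
Kate is a knave.

Verification:
- Alice (knight) says "At least one of us is a knight" - this is TRUE because Alice is a knight.
- Paul (knave) says "Alice is a knave" - this is FALSE (a lie) because Alice is a knight.
- Kate (knave) says "We are all the same type" - this is FALSE (a lie) because Alice is a knight and Paul and Kate are knaves.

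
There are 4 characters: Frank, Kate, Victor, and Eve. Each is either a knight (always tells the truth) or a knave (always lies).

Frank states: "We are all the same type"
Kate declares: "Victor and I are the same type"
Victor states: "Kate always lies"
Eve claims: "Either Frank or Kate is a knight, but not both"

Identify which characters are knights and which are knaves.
Frank is a knave.
Kate is a knave.
Victor is a knight.
Eve is a knave.

Verification:
- Frank (knave) says "We are all the same type" - this is FALSE (a lie) because Victor is a knight and Frank, Kate, and Eve are knaves.
- Kate (knave) says "Victor and I are the same type" - this is FALSE (a lie) because Kate is a knave and Victor is a knight.
- Victor (knight) says "Kate always lies" - this is TRUE because Kate is a knave.
- Eve (knave) says "Either Frank or Kate is a knight, but not both" - this is FALSE (a lie) because Frank is a knave and Kate is a knave.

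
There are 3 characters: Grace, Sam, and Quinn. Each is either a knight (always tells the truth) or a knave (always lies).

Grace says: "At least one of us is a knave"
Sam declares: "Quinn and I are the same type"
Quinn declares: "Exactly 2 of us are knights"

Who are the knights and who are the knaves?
Grace is a knight.
Sam is a knave.
Quinn is a knight.

Verification:
- Grace (knight) says "At least one of us is a knave" - this is TRUE because Sam is a knave.
- Sam (knave) says "Quinn and I are the same type" - this is FALSE (a lie) because Sam is a knave and Quinn is a knight.
- Quinn (knight) says "Exactly 2 of us are knights" - this is TRUE because there are 2 knights.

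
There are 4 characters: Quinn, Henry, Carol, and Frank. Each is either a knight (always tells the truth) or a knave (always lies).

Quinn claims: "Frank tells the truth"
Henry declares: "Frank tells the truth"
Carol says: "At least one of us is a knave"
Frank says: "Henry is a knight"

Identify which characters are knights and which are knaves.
Quinn is a knave.
Henry is a knave.
Carol is a knight.
Frank is a knave.

Verification:
- Quinn (knave) says "Frank tells the truth" - this is FALSE (a lie) because Frank is a knave.
- Henry (knave) says "Frank tells the truth" - this is FALSE (a lie) because Frank is a knave.
- Carol (knight) says "At least one of us is a knave" - this is TRUE because Quinn, Henry, and Frank are knaves.
- Frank (knave) says "Henry is a knight" - this is FALSE (a lie) because Henry is a knave.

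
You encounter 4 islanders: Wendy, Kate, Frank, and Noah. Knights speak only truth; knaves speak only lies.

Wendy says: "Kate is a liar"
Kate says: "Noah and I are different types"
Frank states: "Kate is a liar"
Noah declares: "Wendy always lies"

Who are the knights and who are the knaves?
Wendy is a knight.
Kate is a knave.
Frank is a knight.
Noah is a knave.

Verification:
- Wendy (knight) says "Kate is a liar" - this is TRUE because Kate is a knave.
- Kate (knave) says "Noah and I are different types" - this is FALSE (a lie) because Kate is a knave and Noah is a knave.
- Frank (knight) says "Kate is a liar" - this is TRUE because Kate is a knave.
- Noah (knave) says "Wendy always lies" - this is FALSE (a lie) because Wendy is a knight.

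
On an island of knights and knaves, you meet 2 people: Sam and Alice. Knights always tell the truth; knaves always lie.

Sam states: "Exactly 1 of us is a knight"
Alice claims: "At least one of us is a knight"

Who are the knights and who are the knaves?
Sam is a knave.
Alice is a knave.

Verification:
- Sam (knave) says "Exactly 1 of us is a knight" - this is FALSE (a lie) because there are 0 knights.
- Alice (knave) says "At least one of us is a knight" - this is FALSE (a lie) because no one is a knight.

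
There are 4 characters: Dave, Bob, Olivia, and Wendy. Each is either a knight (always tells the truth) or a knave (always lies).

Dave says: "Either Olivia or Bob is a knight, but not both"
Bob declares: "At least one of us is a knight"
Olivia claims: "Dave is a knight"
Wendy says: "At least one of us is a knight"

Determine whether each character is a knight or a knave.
Dave is a knave.
Bob is a knave.
Olivia is a knave.
Wendy is a knave.

Verification:
- Dave (knave) says "Either Olivia or Bob is a knight, but not both" - this is FALSE (a lie) because Olivia is a knave and Bob is a knave.
- Bob (knave) says "At least one of us is a knight" - this is FALSE (a lie) because no one is a knight.
- Olivia (knave) says "Dave is a knight" - this is FALSE (a lie) because Dave is a knave.
- Wendy (knave) says "At least one of us is a knight" - this is FALSE (a lie) because no one is a knight.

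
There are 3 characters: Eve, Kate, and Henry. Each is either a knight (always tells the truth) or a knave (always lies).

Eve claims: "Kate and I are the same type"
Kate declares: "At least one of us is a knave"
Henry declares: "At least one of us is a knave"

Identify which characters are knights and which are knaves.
Eve is a knave.
Kate is a knight.
Henry is a knight.

Verification:
- Eve (knave) says "Kate and I are the same type" - this is FALSE (a lie) because Eve is a knave and Kate is a knight.
- Kate (knight) says "At least one of us is a knave" - this is TRUE because Eve is a knave.
- Henry (knight) says "At least one of us is a knave" - this is TRUE because Eve is a knave.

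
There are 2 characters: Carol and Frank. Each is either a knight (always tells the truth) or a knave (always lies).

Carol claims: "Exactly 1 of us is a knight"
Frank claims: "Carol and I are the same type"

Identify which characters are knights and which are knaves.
Carol is a knight.
Frank is a knave.

Verification:
- Carol (knight) says "Exactly 1 of us is a knight" - this is TRUE because there are 1 knights.
- Frank (knave) says "Carol and I are the same type" - this is FALSE (a lie) because Frank is a knave and Carol is a knight.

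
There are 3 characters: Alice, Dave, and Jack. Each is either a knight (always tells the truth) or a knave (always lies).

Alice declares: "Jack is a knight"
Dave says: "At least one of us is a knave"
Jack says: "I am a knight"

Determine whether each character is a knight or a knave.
Alice is a knave.
Dave is a knight.
Jack is a knave.

Verification:
- Alice (knave) says "Jack is a knight" - this is FALSE (a lie) because Jack is a knave.
- Dave (knight) says "At least one of us is a knave" - this is TRUE because Alice and Jack are knaves.
- Jack (knave) says "I am a knight" - this is FALSE (a lie) because Jack is a knave.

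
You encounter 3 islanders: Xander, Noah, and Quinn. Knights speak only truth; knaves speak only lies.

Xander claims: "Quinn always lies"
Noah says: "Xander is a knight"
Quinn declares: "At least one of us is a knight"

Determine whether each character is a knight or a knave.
Xander is a knave.
Noah is a knave.
Quinn is a knight.

Verification:
- Xander (knave) says "Quinn always lies" - this is FALSE (a lie) because Quinn is a knight.
- Noah (knave) says "Xander is a knight" - this is FALSE (a lie) because Xander is a knave.
- Quinn (knight) says "At least one of us is a knight" - this is TRUE because Quinn is a knight.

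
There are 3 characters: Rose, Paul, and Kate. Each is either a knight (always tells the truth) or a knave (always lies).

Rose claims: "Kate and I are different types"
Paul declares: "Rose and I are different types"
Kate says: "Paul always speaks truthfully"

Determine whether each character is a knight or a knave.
Rose is a knave.
Paul is a knave.
Kate is a knave.

Verification:
- Rose (knave) says "Kate and I are different types" - this is FALSE (a lie) because Rose is a knave and Kate is a knave.
- Paul (knave) says "Rose and I are different types" - this is FALSE (a lie) because Paul is a knave and Rose is a knave.
- Kate (knave) says "Paul always speaks truthfully" - this is FALSE (a lie) because Paul is a knave.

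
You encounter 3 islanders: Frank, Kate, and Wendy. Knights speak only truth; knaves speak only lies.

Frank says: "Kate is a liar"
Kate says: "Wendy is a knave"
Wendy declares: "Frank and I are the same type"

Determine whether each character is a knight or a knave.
Frank is a knight.
Kate is a knave.
Wendy is a knight.

Verification:
- Frank (knight) says "Kate is a liar" - this is TRUE because Kate is a knave.
- Kate (knave) says "Wendy is a knave" - this is FALSE (a lie) because Wendy is a knight.
- Wendy (knight) says "Frank and I are the same type" - this is TRUE because Wendy is a knight and Frank is a knight.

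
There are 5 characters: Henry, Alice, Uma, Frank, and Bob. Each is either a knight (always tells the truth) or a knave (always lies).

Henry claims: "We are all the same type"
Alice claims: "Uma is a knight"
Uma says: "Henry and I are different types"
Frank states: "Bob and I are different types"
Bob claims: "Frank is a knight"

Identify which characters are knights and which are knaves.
Henry is a knave.
Alice is a knight.
Uma is a knight.
Frank is a knave.
Bob is a knave.

Verification:
- Henry (knave) says "We are all the same type" - this is FALSE (a lie) because Alice and Uma are knights and Henry, Frank, and Bob are knaves.
- Alice (knight) says "Uma is a knight" - this is TRUE because Uma is a knight.
- Uma (knight) says "Henry and I are different types" - this is TRUE because Uma is a knight and Henry is a knave.
- Frank (knave) says "Bob and I are different types" - this is FALSE (a lie) because Frank is a knave and Bob is a knave.
- Bob (knave) says "Frank is a knight" - this is FALSE (a lie) because Frank is a knave.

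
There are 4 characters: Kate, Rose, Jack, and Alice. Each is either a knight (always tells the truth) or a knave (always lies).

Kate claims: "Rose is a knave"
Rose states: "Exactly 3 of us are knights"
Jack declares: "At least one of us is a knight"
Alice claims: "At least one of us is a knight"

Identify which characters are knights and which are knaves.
Kate is a knave.
Rose is a knight.
Jack is a knight.
Alice is a knight.

Verification:
- Kate (knave) says "Rose is a knave" - this is FALSE (a lie) because Rose is a knight.
- Rose (knight) says "Exactly 3 of us are knights" - this is TRUE because there are 3 knights.
- Jack (knight) says "At least one of us is a knight" - this is TRUE because Rose, Jack, and Alice are knights.
- Alice (knight) says "At least one of us is a knight" - this is TRUE because Rose, Jack, and Alice are knights.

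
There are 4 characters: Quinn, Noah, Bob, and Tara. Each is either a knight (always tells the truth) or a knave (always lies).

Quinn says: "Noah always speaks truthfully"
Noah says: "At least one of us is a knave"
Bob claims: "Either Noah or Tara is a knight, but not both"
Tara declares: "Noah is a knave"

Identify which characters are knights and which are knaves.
Quinn is a knight.
Noah is a knight.
Bob is a knight.
Tara is a knave.

Verification:
- Quinn (knight) says "Noah always speaks truthfully" - this is TRUE because Noah is a knight.
- Noah (knight) says "At least one of us is a knave" - this is TRUE because Tara is a knave.
- Bob (knight) says "Either Noah or Tara is a knight, but not both" - this is TRUE because Noah is a knight and Tara is a knave.
- Tara (knave) says "Noah is a knave" - this is FALSE (a lie) because Noah is a knight.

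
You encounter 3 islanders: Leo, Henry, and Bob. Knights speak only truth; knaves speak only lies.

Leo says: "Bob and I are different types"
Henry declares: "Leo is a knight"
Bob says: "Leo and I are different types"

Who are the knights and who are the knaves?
Leo is a knave.
Henry is a knave.
Bob is a knave.

Verification:
- Leo (knave) says "Bob and I are different types" - this is FALSE (a lie) because Leo is a knave and Bob is a knave.
- Henry (knave) says "Leo is a knight" - this is FALSE (a lie) because Leo is a knave.
- Bob (knave) says "Leo and I are different types" - this is FALSE (a lie) because Bob is a knave and Leo is a knave.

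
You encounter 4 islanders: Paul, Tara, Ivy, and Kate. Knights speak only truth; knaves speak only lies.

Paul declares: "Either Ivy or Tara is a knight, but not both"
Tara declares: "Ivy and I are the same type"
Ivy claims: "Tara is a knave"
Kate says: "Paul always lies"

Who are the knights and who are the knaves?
Paul is a knight.
Tara is a knave.
Ivy is a knight.
Kate is a knave.

Verification:
- Paul (knight) says "Either Ivy or Tara is a knight, but not both" - this is TRUE because Ivy is a knight and Tara is a knave.
- Tara (knave) says "Ivy and I are the same type" - this is FALSE (a lie) because Tara is a knave and Ivy is a knight.
- Ivy (knight) says "Tara is a knave" - this is TRUE because Tara is a knave.
- Kate (knave) says "Paul always lies" - this is FALSE (a lie) because Paul is a knight.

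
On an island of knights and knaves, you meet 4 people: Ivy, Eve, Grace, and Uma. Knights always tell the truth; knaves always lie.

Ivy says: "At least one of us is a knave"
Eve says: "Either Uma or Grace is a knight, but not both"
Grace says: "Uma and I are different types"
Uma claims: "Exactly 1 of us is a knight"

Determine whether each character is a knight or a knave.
Ivy is a knight.
Eve is a knight.
Grace is a knight.
Uma is a knave.

Verification:
- Ivy (knight) says "At least one of us is a knave" - this is TRUE because Uma is a knave.
- Eve (knight) says "Either Uma or Grace is a knight, but not both" - this is TRUE because Uma is a knave and Grace is a knight.
- Grace (knight) says "Uma and I are different types" - this is TRUE because Grace is a knight and Uma is a knave.
- Uma (knave) says "Exactly 1 of us is a knight" - this is FALSE (a lie) because there are 3 knights.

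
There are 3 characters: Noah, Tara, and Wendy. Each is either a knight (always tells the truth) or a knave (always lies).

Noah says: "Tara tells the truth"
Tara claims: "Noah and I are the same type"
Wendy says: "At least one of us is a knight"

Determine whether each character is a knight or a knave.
Noah is a knight.
Tara is a knight.
Wendy is a knight.

Verification:
- Noah (knight) says "Tara tells the truth" - this is TRUE because Tara is a knight.
- Tara (knight) says "Noah and I are the same type" - this is TRUE because Tara is a knight and Noah is a knight.
- Wendy (knight) says "At least one of us is a knight" - this is TRUE because Noah, Tara, and Wendy are knights.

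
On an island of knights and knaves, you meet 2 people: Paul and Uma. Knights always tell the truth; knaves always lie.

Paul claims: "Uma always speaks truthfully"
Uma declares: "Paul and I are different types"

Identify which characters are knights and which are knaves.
Paul is a knave.
Uma is a knave.

Verification:
- Paul (knave) says "Uma always speaks truthfully" - this is FALSE (a lie) because Uma is a knave.
- Uma (knave) says "Paul and I are different types" - this is FALSE (a lie) because Uma is a knave and Paul is a knave.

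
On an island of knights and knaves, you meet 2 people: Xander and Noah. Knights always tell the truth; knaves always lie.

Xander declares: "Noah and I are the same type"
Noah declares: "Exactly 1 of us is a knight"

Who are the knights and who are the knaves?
Xander is a knave.
Noah is a knight.

Verification:
- Xander (knave) says "Noah and I are the same type" - this is FALSE (a lie) because Xander is a knave and Noah is a knight.
- Noah (knight) says "Exactly 1 of us is a knight" - this is TRUE because there are 1 knights.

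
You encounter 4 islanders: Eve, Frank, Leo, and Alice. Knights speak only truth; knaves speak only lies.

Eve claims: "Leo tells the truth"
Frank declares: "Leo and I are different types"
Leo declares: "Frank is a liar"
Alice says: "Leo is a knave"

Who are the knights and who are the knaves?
Eve is a knave.
Frank is a knight.
Leo is a knave.
Alice is a knight.

Verification:
- Eve (knave) says "Leo tells the truth" - this is FALSE (a lie) because Leo is a knave.
- Frank (knight) says "Leo and I are different types" - this is TRUE because Frank is a knight and Leo is a knave.
- Leo (knave) says "Frank is a liar" - this is FALSE (a lie) because Frank is a knight.
- Alice (knight) says "Leo is a knave" - this is TRUE because Leo is a knave.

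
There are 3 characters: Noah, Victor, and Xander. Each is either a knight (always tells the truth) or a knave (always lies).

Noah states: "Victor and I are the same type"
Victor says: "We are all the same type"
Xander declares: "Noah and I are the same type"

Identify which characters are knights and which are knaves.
Noah is a knight.
Victor is a knight.
Xander is a knight.

Verification:
- Noah (knight) says "Victor and I are the same type" - this is TRUE because Noah is a knight and Victor is a knight.
- Victor (knight) says "We are all the same type" - this is TRUE because Noah, Victor, and Xander are knights.
- Xander (knight) says "Noah and I are the same type" - this is TRUE because Xander is a knight and Noah is a knight.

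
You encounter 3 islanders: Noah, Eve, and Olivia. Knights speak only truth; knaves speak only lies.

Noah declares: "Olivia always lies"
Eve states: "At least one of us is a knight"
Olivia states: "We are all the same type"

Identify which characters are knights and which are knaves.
Noah is a knight.
Eve is a knight.
Olivia is a knave.

Verification:
- Noah (knight) says "Olivia always lies" - this is TRUE because Olivia is a knave.
- Eve (knight) says "At least one of us is a knight" - this is TRUE because Noah and Eve are knights.
- Olivia (knave) says "We are all the same type" - this is FALSE (a lie) because Noah and Eve are knights and Olivia is a knave.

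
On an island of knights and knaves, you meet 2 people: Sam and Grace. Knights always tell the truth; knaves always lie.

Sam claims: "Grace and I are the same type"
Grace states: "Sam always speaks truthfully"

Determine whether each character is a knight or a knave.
Sam is a knight.
Grace is a knight.

Verification:
- Sam (knight) says "Grace and I are the same type" - this is TRUE because Sam is a knight and Grace is a knight.
- Grace (knight) says "Sam always speaks truthfully" - this is TRUE because Sam is a knight.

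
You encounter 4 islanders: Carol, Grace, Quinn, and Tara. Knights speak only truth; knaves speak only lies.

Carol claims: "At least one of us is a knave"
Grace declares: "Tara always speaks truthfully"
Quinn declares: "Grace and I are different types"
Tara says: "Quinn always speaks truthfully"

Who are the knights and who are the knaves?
Carol is a knight.
Grace is a knave.
Quinn is a knave.
Tara is a knave.

Verification:
- Carol (knight) says "At least one of us is a knave" - this is TRUE because Grace, Quinn, and Tara are knaves.
- Grace (knave) says "Tara always speaks truthfully" - this is FALSE (a lie) because Tara is a knave.
- Quinn (knave) says "Grace and I are different types" - this is FALSE (a lie) because Quinn is a knave and Grace is a knave.
- Tara (knave) says "Quinn always speaks truthfully" - this is FALSE (a lie) because Quinn is a knave.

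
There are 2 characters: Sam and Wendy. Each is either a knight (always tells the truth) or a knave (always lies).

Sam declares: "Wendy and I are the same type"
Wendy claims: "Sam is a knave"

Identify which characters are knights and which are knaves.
Sam is a knave.
Wendy is a knight.

Verification:
- Sam (knave) says "Wendy and I are the same type" - this is FALSE (a lie) because Sam is a knave and Wendy is a knight.
- Wendy (knight) says "Sam is a knave" - this is TRUE because Sam is a knave.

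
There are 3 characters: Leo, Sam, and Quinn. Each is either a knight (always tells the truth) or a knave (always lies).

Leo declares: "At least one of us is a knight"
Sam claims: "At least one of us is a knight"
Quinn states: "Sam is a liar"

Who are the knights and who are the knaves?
Leo is a knight.
Sam is a knight.
Quinn is a knave.

Verification:
- Leo (knight) says "At least one of us is a knight" - this is TRUE because Leo and Sam are knights.
- Sam (knight) says "At least one of us is a knight" - this is TRUE because Leo and Sam are knights.
- Quinn (knave) says "Sam is a liar" - this is FALSE (a lie) because Sam is a knight.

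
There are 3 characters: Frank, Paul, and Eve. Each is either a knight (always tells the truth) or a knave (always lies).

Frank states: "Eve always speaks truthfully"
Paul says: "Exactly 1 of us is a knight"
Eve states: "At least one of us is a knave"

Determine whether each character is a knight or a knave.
Frank is a knight.
Paul is a knave.
Eve is a knight.

Verification:
- Frank (knight) says "Eve always speaks truthfully" - this is TRUE because Eve is a knight.
- Paul (knave) says "Exactly 1 of us is a knight" - this is FALSE (a lie) because there are 2 knights.
- Eve (knight) says "At least one of us is a knave" - this is TRUE because Paul is a knave.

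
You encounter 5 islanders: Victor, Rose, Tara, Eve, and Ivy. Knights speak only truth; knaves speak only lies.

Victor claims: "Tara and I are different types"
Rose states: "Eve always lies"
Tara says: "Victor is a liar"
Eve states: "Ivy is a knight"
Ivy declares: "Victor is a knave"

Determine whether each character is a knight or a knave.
Victor is a knight.
Rose is a knight.
Tara is a knave.
Eve is a knave.
Ivy is a knave.

Verification:
- Victor (knight) says "Tara and I are different types" - this is TRUE because Victor is a knight and Tara is a knave.
- Rose (knight) says "Eve always lies" - this is TRUE because Eve is a knave.
- Tara (knave) says "Victor is a liar" - this is FALSE (a lie) because Victor is a knight.
- Eve (knave) says "Ivy is a knight" - this is FALSE (a lie) because Ivy is a knave.
- Ivy (knave) says "Victor is a knave" - this is FALSE (a lie) because Victor is a knight.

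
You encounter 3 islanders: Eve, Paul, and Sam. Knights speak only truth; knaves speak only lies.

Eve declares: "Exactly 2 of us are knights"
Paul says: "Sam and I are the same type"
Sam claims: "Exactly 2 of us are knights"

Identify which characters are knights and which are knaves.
Eve is a knight.
Paul is a knave.
Sam is a knight.

Verification:
- Eve (knight) says "Exactly 2 of us are knights" - this is TRUE because there are 2 knights.
- Paul (knave) says "Sam and I are the same type" - this is FALSE (a lie) because Paul is a knave and Sam is a knight.
- Sam (knight) says "Exactly 2 of us are knights" - this is TRUE because there are 2 knights.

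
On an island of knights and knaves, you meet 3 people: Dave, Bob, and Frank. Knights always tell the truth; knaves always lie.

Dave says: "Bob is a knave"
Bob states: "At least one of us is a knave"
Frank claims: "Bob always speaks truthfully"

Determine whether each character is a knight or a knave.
Dave is a knave.
Bob is a knight.
Frank is a knight.

Verification:
- Dave (knave) says "Bob is a knave" - this is FALSE (a lie) because Bob is a knight.
- Bob (knight) says "At least one of us is a knave" - this is TRUE because Dave is a knave.
- Frank (knight) says "Bob always speaks truthfully" - this is TRUE because Bob is a knight.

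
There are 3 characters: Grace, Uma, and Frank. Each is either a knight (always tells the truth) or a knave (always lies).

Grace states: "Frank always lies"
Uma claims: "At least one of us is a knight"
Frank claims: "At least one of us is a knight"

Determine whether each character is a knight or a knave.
Grace is a knave.
Uma is a knight.
Frank is a knight.

Verification:
- Grace (knave) says "Frank always lies" - this is FALSE (a lie) because Frank is a knight.
- Uma (knight) says "At least one of us is a knight" - this is TRUE because Uma and Frank are knights.
- Frank (knight) says "At least one of us is a knight" - this is TRUE because Uma and Frank are knights.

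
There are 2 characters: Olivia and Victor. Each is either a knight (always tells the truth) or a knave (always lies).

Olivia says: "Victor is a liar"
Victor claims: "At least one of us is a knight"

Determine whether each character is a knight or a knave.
Olivia is a knave.
Victor is a knight.

Verification:
- Olivia (knave) says "Victor is a liar" - this is FALSE (a lie) because Victor is a knight.
- Victor (knight) says "At least one of us is a knight" - this is TRUE because Victor is a knight.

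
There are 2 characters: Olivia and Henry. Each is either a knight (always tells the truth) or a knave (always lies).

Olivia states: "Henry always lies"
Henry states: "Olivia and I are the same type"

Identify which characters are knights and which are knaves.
Olivia is a knight.
Henry is a knave.

Verification:
- Olivia (knight) says "Henry always lies" - this is TRUE because Henry is a knave.
- Henry (knave) says "Olivia and I are the same type" - this is FALSE (a lie) because Henry is a knave and Olivia is a knight.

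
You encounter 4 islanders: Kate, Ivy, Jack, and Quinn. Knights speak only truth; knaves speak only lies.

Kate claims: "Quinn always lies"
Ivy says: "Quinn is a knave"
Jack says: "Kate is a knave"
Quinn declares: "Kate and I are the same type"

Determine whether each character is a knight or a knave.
Kate is a knight.
Ivy is a knight.
Jack is a knave.
Quinn is a knave.

Verification:
- Kate (knight) says "Quinn always lies" - this is TRUE because Quinn is a knave.
- Ivy (knight) says "Quinn is a knave" - this is TRUE because Quinn is a knave.
- Jack (knave) says "Kate is a knave" - this is FALSE (a lie) because Kate is a knight.
- Quinn (knave) says "Kate and I are the same type" - this is FALSE (a lie) because Quinn is a knave and Kate is a knight.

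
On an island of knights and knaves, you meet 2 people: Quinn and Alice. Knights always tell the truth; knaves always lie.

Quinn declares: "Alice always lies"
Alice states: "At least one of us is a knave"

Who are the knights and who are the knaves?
Quinn is a knave.
Alice is a knight.

Verification:
- Quinn (knave) says "Alice always lies" - this is FALSE (a lie) because Alice is a knight.
- Alice (knight) says "At least one of us is a knave" - this is TRUE because Quinn is a knave.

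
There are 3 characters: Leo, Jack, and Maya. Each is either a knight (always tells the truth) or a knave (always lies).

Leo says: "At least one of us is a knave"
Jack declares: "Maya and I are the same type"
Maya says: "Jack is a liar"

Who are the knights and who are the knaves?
Leo is a knight.
Jack is a knave.
Maya is a knight.

Verification:
- Leo (knight) says "At least one of us is a knave" - this is TRUE because Jack is a knave.
- Jack (knave) says "Maya and I are the same type" - this is FALSE (a lie) because Jack is a knave and Maya is a knight.
- Maya (knight) says "Jack is a liar" - this is TRUE because Jack is a knave.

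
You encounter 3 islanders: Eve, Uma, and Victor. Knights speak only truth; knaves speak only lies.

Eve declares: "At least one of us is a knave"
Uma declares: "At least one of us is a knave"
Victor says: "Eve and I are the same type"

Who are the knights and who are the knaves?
Eve is a knight.
Uma is a knight.
Victor is a knave.

Verification:
- Eve (knight) says "At least one of us is a knave" - this is TRUE because Victor is a knave.
- Uma (knight) says "At least one of us is a knave" - this is TRUE because Victor is a knave.
- Victor (knave) says "Eve and I are the same type" - this is FALSE (a lie) because Victor is a knave and Eve is a knight.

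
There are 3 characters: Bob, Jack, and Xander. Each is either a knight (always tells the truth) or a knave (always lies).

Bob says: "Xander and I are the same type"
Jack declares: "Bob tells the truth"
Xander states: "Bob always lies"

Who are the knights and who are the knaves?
Bob is a knave.
Jack is a knave.
Xander is a knight.

Verification:
- Bob (knave) says "Xander and I are the same type" - this is FALSE (a lie) because Bob is a knave and Xander is a knight.
- Jack (knave) says "Bob tells the truth" - this is FALSE (a lie) because Bob is a knave.
- Xander (knight) says "Bob always lies" - this is TRUE because Bob is a knave.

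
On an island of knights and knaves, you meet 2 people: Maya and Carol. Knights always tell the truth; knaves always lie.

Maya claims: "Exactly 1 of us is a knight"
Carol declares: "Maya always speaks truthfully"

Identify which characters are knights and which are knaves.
Maya is a knave.
Carol is a knave.

Verification:
- Maya (knave) says "Exactly 1 of us is a knight" - this is FALSE (a lie) because there are 0 knights.
- Carol (knave) says "Maya always speaks truthfully" - this is FALSE (a lie) because Maya is a knave.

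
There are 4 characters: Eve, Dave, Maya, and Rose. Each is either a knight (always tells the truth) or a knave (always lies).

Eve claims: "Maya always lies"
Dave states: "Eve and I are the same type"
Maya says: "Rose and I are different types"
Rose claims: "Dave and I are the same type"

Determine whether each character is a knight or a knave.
Eve is a knight.
Dave is a knight.
Maya is a knave.
Rose is a knave.

Verification:
- Eve (knight) says "Maya always lies" - this is TRUE because Maya is a knave.
- Dave (knight) says "Eve and I are the same type" - this is TRUE because Dave is a knight and Eve is a knight.
- Maya (knave) says "Rose and I are different types" - this is FALSE (a lie) because Maya is a knave and Rose is a knave.
- Rose (knave) says "Dave and I are the same type" - this is FALSE (a lie) because Rose is a knave and Dave is a knight.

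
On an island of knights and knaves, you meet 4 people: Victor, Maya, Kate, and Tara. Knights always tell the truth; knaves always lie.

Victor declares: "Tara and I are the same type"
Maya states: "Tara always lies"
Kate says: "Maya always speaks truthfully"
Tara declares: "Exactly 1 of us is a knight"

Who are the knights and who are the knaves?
Victor is a knave.
Maya is a knave.
Kate is a knave.
Tara is a knight.

Verification:
- Victor (knave) says "Tara and I are the same type" - this is FALSE (a lie) because Victor is a knave and Tara is a knight.
- Maya (knave) says "Tara always lies" - this is FALSE (a lie) because Tara is a knight.
- Kate (knave) says "Maya always speaks truthfully" - this is FALSE (a lie) because Maya is a knave.
- Tara (knight) says "Exactly 1 of us is a knight" - this is TRUE because there are 1 knights.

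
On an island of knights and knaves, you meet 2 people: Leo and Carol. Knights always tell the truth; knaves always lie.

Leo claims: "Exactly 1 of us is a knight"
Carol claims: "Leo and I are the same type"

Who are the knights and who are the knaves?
Leo is a knight.
Carol is a knave.

Verification:
- Leo (knight) says "Exactly 1 of us is a knight" - this is TRUE because there are 1 knights.
- Carol (knave) says "Leo and I are the same type" - this is FALSE (a lie) because Carol is a knave and Leo is a knight.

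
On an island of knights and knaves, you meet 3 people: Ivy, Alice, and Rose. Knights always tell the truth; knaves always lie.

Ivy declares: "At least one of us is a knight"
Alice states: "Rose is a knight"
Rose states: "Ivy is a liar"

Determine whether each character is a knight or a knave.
Ivy is a knight.
Alice is a knave.
Rose is a knave.

Verification:
- Ivy (knight) says "At least one of us is a knight" - this is TRUE because Ivy is a knight.
- Alice (knave) says "Rose is a knight" - this is FALSE (a lie) because Rose is a knave.
- Rose (knave) says "Ivy is a liar" - this is FALSE (a lie) because Ivy is a knight.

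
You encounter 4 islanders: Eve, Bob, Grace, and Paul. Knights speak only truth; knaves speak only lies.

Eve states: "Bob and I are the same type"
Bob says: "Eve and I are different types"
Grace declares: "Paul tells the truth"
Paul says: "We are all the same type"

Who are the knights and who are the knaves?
Eve is a knave.
Bob is a knight.
Grace is a knave.
Paul is a knave.

Verification:
- Eve (knave) says "Bob and I are the same type" - this is FALSE (a lie) because Eve is a knave and Bob is a knight.
- Bob (knight) says "Eve and I are different types" - this is TRUE because Bob is a knight and Eve is a knave.
- Grace (knave) says "Paul tells the truth" - this is FALSE (a lie) because Paul is a knave.
- Paul (knave) says "We are all the same type" - this is FALSE (a lie) because Bob is a knight and Eve, Grace, and Paul are knaves.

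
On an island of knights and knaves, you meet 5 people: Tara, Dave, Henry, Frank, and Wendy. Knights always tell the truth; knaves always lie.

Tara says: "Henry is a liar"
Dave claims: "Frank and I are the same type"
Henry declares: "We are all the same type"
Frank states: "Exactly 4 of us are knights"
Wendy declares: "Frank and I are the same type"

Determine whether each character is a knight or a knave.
Tara is a knight.
Dave is a knight.
Henry is a knave.
Frank is a knight.
Wendy is a knight.

Verification:
- Tara (knight) says "Henry is a liar" - this is TRUE because Henry is a knave.
- Dave (knight) says "Frank and I are the same type" - this is TRUE because Dave is a knight and Frank is a knight.
- Henry (knave) says "We are all the same type" - this is FALSE (a lie) because Tara, Dave, Frank, and Wendy are knights and Henry is a knave.
- Frank (knight) says "Exactly 4 of us are knights" - this is TRUE because there are 4 knights.
- Wendy (knight) says "Frank and I are the same type" - this is TRUE because Wendy is a knight and Frank is a knight.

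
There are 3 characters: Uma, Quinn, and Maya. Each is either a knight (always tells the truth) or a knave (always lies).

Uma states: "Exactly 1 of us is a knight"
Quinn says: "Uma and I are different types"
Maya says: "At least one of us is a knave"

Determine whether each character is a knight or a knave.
Uma is a knave.
Quinn is a knight.
Maya is a knight.

Verification:
- Uma (knave) says "Exactly 1 of us is a knight" - this is FALSE (a lie) because there are 2 knights.
- Quinn (knight) says "Uma and I are different types" - this is TRUE because Quinn is a knight and Uma is a knave.
- Maya (knight) says "At least one of us is a knave" - this is TRUE because Uma is a knave.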